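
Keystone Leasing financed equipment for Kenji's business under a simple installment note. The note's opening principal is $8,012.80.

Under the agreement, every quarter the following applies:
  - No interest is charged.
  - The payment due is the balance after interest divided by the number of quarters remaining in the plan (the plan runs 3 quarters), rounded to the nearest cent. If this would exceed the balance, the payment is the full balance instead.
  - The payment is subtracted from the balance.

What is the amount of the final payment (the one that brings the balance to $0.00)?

Quarter 1: $8,012.80 − $2,670.93 → $5,341.87
Quarter 2: $5,341.87 − $2,670.94 → $2,670.93
Quarter 3: $2,670.93 − $2,670.93 → $0.00

$2,670.93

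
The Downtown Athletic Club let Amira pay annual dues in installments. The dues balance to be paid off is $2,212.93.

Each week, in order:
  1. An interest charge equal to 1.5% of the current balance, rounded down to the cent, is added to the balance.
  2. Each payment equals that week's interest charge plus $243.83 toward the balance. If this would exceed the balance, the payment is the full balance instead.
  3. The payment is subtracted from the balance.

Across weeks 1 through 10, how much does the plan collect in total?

$2,380.23

# | Opening | Interest | Payment | End bal
1 | $2,212.93 | $33.19 | $277.02 | $1,969.10
2 | $1,969.10 | $29.53 | $273.36 | $1,725.27
3 | $1,725.27 | $25.87 | $269.70 | $1,481.44
4 | $1,481.44 | $22.22 | $266.05 | $1,237.61
5 | $1,237.61 | $18.56 | $262.39 | $993.78
6 | $993.78 | $14.90 | $258.73 | $749.95
7 | $749.95 | $11.24 | $255.07 | $506.12
8 | $506.12 | $7.59 | $251.42 | $262.29
9 | $262.29 | $3.93 | $247.76 | $18.46
10 | $18.46 | $0.27 | $18.73 | $0.00
Total paid: $2,380.23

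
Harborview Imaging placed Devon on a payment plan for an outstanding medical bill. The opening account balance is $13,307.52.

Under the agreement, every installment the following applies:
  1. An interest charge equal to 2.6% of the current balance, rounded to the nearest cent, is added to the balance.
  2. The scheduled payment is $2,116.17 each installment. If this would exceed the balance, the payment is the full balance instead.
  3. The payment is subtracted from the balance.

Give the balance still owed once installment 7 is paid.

Installment 1: opening $13,307.52; interest $346.00 → $13,653.52; payment $2,116.17; balance $11,537.35
Installment 2: opening $11,537.35; interest $299.97 → $11,837.32; payment $2,116.17; balance $9,721.15
Installment 3: opening $9,721.15; interest $252.75 → $9,973.90; payment $2,116.17; balance $7,857.73
Installment 4: opening $7,857.73; interest $204.30 → $8,062.03; payment $2,116.17; balance $5,945.86
Installment 5: opening $5,945.86; interest $154.59 → $6,100.45; payment $2,116.17; balance $3,984.28
Installment 6: opening $3,984.28; interest $103.59 → $4,087.87; payment $2,116.17; balance $1,971.70
Installment 7: opening $1,971.70; interest $51.26 → $2,022.96; payment $2,022.96; balance $0.00

$0.00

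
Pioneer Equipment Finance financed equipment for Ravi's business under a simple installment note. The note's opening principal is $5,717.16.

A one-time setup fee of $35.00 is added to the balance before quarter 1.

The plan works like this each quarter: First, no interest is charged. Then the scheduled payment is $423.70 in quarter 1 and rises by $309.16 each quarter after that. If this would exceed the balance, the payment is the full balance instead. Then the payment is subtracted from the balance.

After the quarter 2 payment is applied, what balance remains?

$4,595.60

Quarter 1: opening $5,752.16; payment $423.70; balance $5,328.46
Quarter 2: opening $5,328.46; payment $732.86; balance $4,595.60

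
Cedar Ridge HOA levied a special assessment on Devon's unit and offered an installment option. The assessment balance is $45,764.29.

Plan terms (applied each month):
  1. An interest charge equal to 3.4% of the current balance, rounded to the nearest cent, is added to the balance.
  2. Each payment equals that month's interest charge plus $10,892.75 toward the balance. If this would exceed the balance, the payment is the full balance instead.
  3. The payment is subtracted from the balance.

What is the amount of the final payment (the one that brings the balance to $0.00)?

Month 1: opening $45,764.29; interest $1,555.99 → $47,320.28; payment $12,448.74; balance $34,871.54
Month 2: opening $34,871.54; interest $1,185.63 → $36,057.17; payment $12,078.38; balance $23,978.79
Month 3: opening $23,978.79; interest $815.28 → $24,794.07; payment $11,708.03; balance $13,086.04
Month 4: opening $13,086.04; interest $444.93 → $13,530.97; payment $11,337.68; balance $2,193.29
Month 5: opening $2,193.29; interest $74.57 → $2,267.86; payment $2,267.86; balance $0.00

$2,267.86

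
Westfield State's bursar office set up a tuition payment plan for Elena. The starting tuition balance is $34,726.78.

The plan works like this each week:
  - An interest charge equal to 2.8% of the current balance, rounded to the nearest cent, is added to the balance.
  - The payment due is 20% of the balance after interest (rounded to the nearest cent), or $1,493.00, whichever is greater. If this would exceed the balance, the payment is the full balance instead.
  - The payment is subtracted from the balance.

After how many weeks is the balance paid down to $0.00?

14

Week 1: opening $34,726.78; interest $972.35 → $35,699.13; payment $7,139.83; balance $28,559.30
Week 2: opening $28,559.30; interest $799.66 → $29,358.96; payment $5,871.79; balance $23,487.17
Week 3: opening $23,487.17; interest $657.64 → $24,144.81; payment $4,828.96; balance $19,315.85
Week 4: opening $19,315.85; interest $540.84 → $19,856.69; payment $3,971.34; balance $15,885.35
Week 5: opening $15,885.35; interest $444.79 → $16,330.14; payment $3,266.03; balance $13,064.11
Week 6: opening $13,064.11; interest $365.80 → $13,429.91; payment $2,685.98; balance $10,743.93
Week 7: opening $10,743.93; interest $300.83 → $11,044.76; payment $2,208.95; balance $8,835.81
Week 8: opening $8,835.81; interest $247.40 → $9,083.21; payment $1,816.64; balance $7,266.57
Week 9: opening $7,266.57; interest $203.46 → $7,470.03; payment $1,494.01; balance $5,976.02
Week 10: opening $5,976.02; interest $167.33 → $6,143.35; payment $1,493.00; balance $4,650.35
Week 11: opening $4,650.35; interest $130.21 → $4,780.56; payment $1,493.00; balance $3,287.56
Week 12: opening $3,287.56; interest $92.05 → $3,379.61; payment $1,493.00; balance $1,886.61
Week 13: opening $1,886.61; interest $52.83 → $1,939.44; payment $1,493.00; balance $446.44
Week 14: opening $446.44; interest $12.50 → $458.94; payment $458.94; balance $0.00
Balance reaches $0.00 in week 14.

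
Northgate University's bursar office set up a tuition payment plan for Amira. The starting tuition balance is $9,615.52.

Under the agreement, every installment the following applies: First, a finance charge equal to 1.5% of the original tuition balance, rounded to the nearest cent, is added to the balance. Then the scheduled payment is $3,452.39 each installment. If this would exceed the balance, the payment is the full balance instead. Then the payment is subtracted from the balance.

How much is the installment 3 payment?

Installment 1: $9,615.52 +$144.23 interest = $9,759.75; pay $3,452.39 → $6,307.36
Installment 2: $6,307.36 +$144.23 interest = $6,451.59; pay $3,452.39 → $2,999.20
Installment 3: $2,999.20 +$144.23 interest = $3,143.43; pay $3,143.43 → $0.00

$3,143.43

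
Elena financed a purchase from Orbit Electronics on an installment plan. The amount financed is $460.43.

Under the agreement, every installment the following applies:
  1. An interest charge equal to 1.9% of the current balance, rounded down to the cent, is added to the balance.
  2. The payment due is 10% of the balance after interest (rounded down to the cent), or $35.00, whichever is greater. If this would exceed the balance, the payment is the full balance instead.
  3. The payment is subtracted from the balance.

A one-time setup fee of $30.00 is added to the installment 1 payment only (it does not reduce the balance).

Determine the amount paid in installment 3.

$39.46

# | Opening | Interest | Payment | Fee | End bal
1 | $460.43 | $8.74 | $46.91 | $30.00 | $422.26
2 | $422.26 | $8.02 | $43.02 | — | $387.26
3 | $387.26 | $7.35 | $39.46 | — | $355.15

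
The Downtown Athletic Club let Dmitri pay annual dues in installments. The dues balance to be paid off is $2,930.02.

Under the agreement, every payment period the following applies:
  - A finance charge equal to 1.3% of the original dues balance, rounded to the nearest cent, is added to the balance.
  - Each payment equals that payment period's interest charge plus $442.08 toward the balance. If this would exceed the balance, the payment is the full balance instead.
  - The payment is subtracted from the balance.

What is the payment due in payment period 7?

Payment period 1: opening $2,930.02; interest $38.09 → $2,968.11; payment $480.17; balance $2,487.94
Payment period 2: opening $2,487.94; interest $38.09 → $2,526.03; payment $480.17; balance $2,045.86
Payment period 3: opening $2,045.86; interest $38.09 → $2,083.95; payment $480.17; balance $1,603.78
Payment period 4: opening $1,603.78; interest $38.09 → $1,641.87; payment $480.17; balance $1,161.70
Payment period 5: opening $1,161.70; interest $38.09 → $1,199.79; payment $480.17; balance $719.62
Payment period 6: opening $719.62; interest $38.09 → $757.71; payment $480.17; balance $277.54
Payment period 7: opening $277.54; interest $38.09 → $315.63; payment $315.63; balance $0.00

$315.63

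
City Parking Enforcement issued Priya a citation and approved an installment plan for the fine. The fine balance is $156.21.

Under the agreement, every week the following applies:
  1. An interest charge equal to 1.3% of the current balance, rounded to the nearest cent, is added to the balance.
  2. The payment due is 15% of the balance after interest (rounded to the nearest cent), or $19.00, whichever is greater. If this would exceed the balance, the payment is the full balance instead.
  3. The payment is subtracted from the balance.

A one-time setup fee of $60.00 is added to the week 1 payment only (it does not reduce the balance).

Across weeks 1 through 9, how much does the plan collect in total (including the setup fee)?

$225.66

# | Opening | Interest | Payment | Fee | End bal
1 | $156.21 | $2.03 | $23.74 | $60.00 | $134.50
2 | $134.50 | $1.75 | $20.44 | — | $115.81
3 | $115.81 | $1.51 | $19.00 | — | $98.32
4 | $98.32 | $1.28 | $19.00 | — | $80.60
5 | $80.60 | $1.05 | $19.00 | — | $62.65
6 | $62.65 | $0.81 | $19.00 | — | $44.46
7 | $44.46 | $0.58 | $19.00 | — | $26.04
8 | $26.04 | $0.34 | $19.00 | — | $7.38
9 | $7.38 | $0.10 | $7.48 | — | $0.00
Total paid: $225.66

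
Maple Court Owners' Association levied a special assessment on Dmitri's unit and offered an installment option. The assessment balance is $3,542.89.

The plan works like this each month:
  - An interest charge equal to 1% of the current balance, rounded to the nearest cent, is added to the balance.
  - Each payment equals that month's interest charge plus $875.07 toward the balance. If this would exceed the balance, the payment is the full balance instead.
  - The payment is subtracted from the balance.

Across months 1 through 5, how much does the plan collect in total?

Month 1: $3,542.89 +$35.43 interest = $3,578.32; pay $910.50 → $2,667.82
Month 2: $2,667.82 +$26.68 interest = $2,694.50; pay $901.75 → $1,792.75
Month 3: $1,792.75 +$17.93 interest = $1,810.68; pay $893.00 → $917.68
Month 4: $917.68 +$9.18 interest = $926.86; pay $884.25 → $42.61
Month 5: $42.61 +$0.43 interest = $43.04; pay $43.04 → $0.00
Total paid: $3,632.54

$3,632.54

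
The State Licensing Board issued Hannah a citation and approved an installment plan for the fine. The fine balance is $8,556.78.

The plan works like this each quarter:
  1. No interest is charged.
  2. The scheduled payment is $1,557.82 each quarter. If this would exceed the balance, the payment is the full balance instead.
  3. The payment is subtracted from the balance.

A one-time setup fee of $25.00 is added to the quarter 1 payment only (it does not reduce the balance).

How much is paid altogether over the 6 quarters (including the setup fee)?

Quarter 1: $8,556.78 − $1,557.82 (+ $25.00 fee) → $6,998.96
Quarter 2: $6,998.96 − $1,557.82 → $5,441.14
Quarter 3: $5,441.14 − $1,557.82 → $3,883.32
Quarter 4: $3,883.32 − $1,557.82 → $2,325.50
Quarter 5: $2,325.50 − $1,557.82 → $767.68
Quarter 6: $767.68 − $767.68 → $0.00
Total paid: $8,581.78

$8,581.78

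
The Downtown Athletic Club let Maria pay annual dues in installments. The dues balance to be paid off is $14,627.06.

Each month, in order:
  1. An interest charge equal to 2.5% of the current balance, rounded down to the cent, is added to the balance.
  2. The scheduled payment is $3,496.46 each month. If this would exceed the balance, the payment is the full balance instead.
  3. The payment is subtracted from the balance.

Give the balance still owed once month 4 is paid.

$1,626.41

Month 1: $14,627.06 +$365.67 interest = $14,992.73; pay $3,496.46 → $11,496.27
Month 2: $11,496.27 +$287.40 interest = $11,783.67; pay $3,496.46 → $8,287.21
Month 3: $8,287.21 +$207.18 interest = $8,494.39; pay $3,496.46 → $4,997.93
Month 4: $4,997.93 +$124.94 interest = $5,122.87; pay $3,496.46 → $1,626.41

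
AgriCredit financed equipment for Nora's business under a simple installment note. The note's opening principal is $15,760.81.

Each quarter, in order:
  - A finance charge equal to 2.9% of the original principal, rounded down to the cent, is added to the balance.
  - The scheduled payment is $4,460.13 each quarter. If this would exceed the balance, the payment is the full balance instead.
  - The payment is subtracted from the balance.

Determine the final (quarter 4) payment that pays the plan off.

$4,208.66

# | Opening | Interest | Payment | End bal
1 | $15,760.81 | $457.06 | $4,460.13 | $11,757.74
2 | $11,757.74 | $457.06 | $4,460.13 | $7,754.67
3 | $7,754.67 | $457.06 | $4,460.13 | $3,751.60
4 | $3,751.60 | $457.06 | $4,208.66 | $0.00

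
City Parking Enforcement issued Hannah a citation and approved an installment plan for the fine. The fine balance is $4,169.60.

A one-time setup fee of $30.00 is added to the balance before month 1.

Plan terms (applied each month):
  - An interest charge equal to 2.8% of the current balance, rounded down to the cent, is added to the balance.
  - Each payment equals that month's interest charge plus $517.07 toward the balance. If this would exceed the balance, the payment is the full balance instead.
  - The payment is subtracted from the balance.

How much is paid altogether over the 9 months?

Month 1: $4,199.60 +$117.58 interest = $4,317.18; pay $634.65 → $3,682.53
Month 2: $3,682.53 +$103.11 interest = $3,785.64; pay $620.18 → $3,165.46
Month 3: $3,165.46 +$88.63 interest = $3,254.09; pay $605.70 → $2,648.39
Month 4: $2,648.39 +$74.15 interest = $2,722.54; pay $591.22 → $2,131.32
Month 5: $2,131.32 +$59.67 interest = $2,190.99; pay $576.74 → $1,614.25
Month 6: $1,614.25 +$45.19 interest = $1,659.44; pay $562.26 → $1,097.18
Month 7: $1,097.18 +$30.72 interest = $1,127.90; pay $547.79 → $580.11
Month 8: $580.11 +$16.24 interest = $596.35; pay $533.31 → $63.04
Month 9: $63.04 +$1.76 interest = $64.80; pay $64.80 → $0.00
Total paid: $4,736.65

$4,736.65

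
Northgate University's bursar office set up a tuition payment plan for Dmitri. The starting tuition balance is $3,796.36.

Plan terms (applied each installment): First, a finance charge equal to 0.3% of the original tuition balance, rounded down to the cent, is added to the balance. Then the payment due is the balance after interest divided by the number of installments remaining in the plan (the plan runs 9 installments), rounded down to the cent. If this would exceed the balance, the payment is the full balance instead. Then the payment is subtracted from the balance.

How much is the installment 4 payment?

$428.02

Installment 1: opening $3,796.36; interest $11.38 → $3,807.74; payment $423.08; balance $3,384.66
Installment 2: opening $3,384.66; interest $11.38 → $3,396.04; payment $424.50; balance $2,971.54
Installment 3: opening $2,971.54; interest $11.38 → $2,982.92; payment $426.13; balance $2,556.79
Installment 4: opening $2,556.79; interest $11.38 → $2,568.17; payment $428.02; balance $2,140.15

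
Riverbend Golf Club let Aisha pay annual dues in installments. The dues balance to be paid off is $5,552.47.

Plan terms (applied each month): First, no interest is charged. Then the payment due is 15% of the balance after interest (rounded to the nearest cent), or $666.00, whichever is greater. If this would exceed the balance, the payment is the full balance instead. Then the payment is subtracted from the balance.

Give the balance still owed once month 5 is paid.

# | Opening | Payment | End bal
1 | $5,552.47 | $832.87 | $4,719.60
2 | $4,719.60 | $707.94 | $4,011.66
3 | $4,011.66 | $666.00 | $3,345.66
4 | $3,345.66 | $666.00 | $2,679.66
5 | $2,679.66 | $666.00 | $2,013.66

$2,013.66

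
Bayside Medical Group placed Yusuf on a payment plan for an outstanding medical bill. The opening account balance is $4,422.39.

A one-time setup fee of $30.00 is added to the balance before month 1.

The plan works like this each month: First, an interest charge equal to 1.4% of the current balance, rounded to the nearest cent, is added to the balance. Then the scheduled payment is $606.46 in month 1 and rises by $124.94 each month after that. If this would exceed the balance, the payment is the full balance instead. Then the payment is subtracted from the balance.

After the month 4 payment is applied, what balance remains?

$1,473.09

# | Opening | Interest | Payment | End bal
1 | $4,452.39 | $62.33 | $606.46 | $3,908.26
2 | $3,908.26 | $54.72 | $731.40 | $3,231.58
3 | $3,231.58 | $45.24 | $856.34 | $2,420.48
4 | $2,420.48 | $33.89 | $981.28 | $1,473.09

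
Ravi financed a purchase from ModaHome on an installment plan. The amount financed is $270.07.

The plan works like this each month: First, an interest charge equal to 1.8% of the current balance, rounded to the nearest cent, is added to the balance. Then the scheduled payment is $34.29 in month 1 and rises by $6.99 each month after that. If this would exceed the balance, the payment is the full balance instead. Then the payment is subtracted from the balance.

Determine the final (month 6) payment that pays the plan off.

Month 1: $270.07 +$4.86 interest = $274.93; pay $34.29 → $240.64
Month 2: $240.64 +$4.33 interest = $244.97; pay $41.28 → $203.69
Month 3: $203.69 +$3.67 interest = $207.36; pay $48.27 → $159.09
Month 4: $159.09 +$2.86 interest = $161.95; pay $55.26 → $106.69
Month 5: $106.69 +$1.92 interest = $108.61; pay $62.25 → $46.36
Month 6: $46.36 +$0.83 interest = $47.19; pay $47.19 → $0.00

$47.19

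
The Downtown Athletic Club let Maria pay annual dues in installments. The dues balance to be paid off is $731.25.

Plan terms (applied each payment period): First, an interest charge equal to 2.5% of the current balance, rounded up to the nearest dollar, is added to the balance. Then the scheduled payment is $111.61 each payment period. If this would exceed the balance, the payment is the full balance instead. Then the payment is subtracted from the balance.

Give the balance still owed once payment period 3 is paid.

$445.42

Payment period 1: opening $731.25; interest $19.00 → $750.25; payment $111.61; balance $638.64
Payment period 2: opening $638.64; interest $16.00 → $654.64; payment $111.61; balance $543.03
Payment period 3: opening $543.03; interest $14.00 → $557.03; payment $111.61; balance $445.42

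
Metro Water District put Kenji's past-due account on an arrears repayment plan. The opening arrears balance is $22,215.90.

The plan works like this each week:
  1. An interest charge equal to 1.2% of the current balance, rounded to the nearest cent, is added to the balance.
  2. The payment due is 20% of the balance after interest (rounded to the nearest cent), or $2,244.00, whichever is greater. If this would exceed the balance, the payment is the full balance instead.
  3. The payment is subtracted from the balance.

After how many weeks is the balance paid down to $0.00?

Week 1: $22,215.90 +$266.59 interest = $22,482.49; pay $4,496.50 → $17,985.99
Week 2: $17,985.99 +$215.83 interest = $18,201.82; pay $3,640.36 → $14,561.46
Week 3: $14,561.46 +$174.74 interest = $14,736.20; pay $2,947.24 → $11,788.96
Week 4: $11,788.96 +$141.47 interest = $11,930.43; pay $2,386.09 → $9,544.34
Week 5: $9,544.34 +$114.53 interest = $9,658.87; pay $2,244.00 → $7,414.87
Week 6: $7,414.87 +$88.98 interest = $7,503.85; pay $2,244.00 → $5,259.85
Week 7: $5,259.85 +$63.12 interest = $5,322.97; pay $2,244.00 → $3,078.97
Week 8: $3,078.97 +$36.95 interest = $3,115.92; pay $2,244.00 → $871.92
Week 9: $871.92 +$10.46 interest = $882.38; pay $882.38 → $0.00
Balance reaches $0.00 in week 9.

9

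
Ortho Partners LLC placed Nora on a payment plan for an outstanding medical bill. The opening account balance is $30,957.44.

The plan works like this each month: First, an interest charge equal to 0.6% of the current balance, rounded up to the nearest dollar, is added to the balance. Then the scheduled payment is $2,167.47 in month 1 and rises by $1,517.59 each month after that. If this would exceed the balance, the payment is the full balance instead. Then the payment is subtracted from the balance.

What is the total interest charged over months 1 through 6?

Month 1: $30,957.44 +$186.00 interest = $31,143.44; pay $2,167.47 → $28,975.97
Month 2: $28,975.97 +$174.00 interest = $29,149.97; pay $3,685.06 → $25,464.91
Month 3: $25,464.91 +$153.00 interest = $25,617.91; pay $5,202.65 → $20,415.26
Month 4: $20,415.26 +$123.00 interest = $20,538.26; pay $6,720.24 → $13,818.02
Month 5: $13,818.02 +$83.00 interest = $13,901.02; pay $8,237.83 → $5,663.19
Month 6: $5,663.19 +$34.00 interest = $5,697.19; pay $5,697.19 → $0.00
Total interest: $186.00 + $174.00 + $153.00 + $123.00 + $83.00 + $34.00 = $753.00

$753.00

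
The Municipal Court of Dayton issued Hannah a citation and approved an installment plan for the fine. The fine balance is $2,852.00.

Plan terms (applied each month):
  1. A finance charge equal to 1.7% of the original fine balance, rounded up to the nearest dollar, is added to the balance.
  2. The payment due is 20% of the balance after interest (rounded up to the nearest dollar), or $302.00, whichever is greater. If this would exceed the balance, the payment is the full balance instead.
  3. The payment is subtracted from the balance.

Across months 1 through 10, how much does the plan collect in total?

$3,342.00

Month 1: $2,852.00 +$49.00 interest = $2,901.00; pay $581.00 → $2,320.00
Month 2: $2,320.00 +$49.00 interest = $2,369.00; pay $474.00 → $1,895.00
Month 3: $1,895.00 +$49.00 interest = $1,944.00; pay $389.00 → $1,555.00
Month 4: $1,555.00 +$49.00 interest = $1,604.00; pay $321.00 → $1,283.00
Month 5: $1,283.00 +$49.00 interest = $1,332.00; pay $302.00 → $1,030.00
Month 6: $1,030.00 +$49.00 interest = $1,079.00; pay $302.00 → $777.00
Month 7: $777.00 +$49.00 interest = $826.00; pay $302.00 → $524.00
Month 8: $524.00 +$49.00 interest = $573.00; pay $302.00 → $271.00
Month 9: $271.00 +$49.00 interest = $320.00; pay $302.00 → $18.00
Month 10: $18.00 +$49.00 interest = $67.00; pay $67.00 → $0.00
Total paid: $3,342.00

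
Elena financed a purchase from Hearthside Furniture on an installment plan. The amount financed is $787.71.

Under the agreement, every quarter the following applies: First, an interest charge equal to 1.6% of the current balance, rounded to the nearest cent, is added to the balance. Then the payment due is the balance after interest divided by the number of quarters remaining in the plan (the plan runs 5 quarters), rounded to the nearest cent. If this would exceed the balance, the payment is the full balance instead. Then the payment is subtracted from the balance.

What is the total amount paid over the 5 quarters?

$826.34

Quarter 1: opening $787.71; interest $12.60 → $800.31; payment $160.06; balance $640.25
Quarter 2: opening $640.25; interest $10.24 → $650.49; payment $162.62; balance $487.87
Quarter 3: opening $487.87; interest $7.81 → $495.68; payment $165.23; balance $330.45
Quarter 4: opening $330.45; interest $5.29 → $335.74; payment $167.87; balance $167.87
Quarter 5: opening $167.87; interest $2.69 → $170.56; payment $170.56; balance $0.00
Total paid: $826.34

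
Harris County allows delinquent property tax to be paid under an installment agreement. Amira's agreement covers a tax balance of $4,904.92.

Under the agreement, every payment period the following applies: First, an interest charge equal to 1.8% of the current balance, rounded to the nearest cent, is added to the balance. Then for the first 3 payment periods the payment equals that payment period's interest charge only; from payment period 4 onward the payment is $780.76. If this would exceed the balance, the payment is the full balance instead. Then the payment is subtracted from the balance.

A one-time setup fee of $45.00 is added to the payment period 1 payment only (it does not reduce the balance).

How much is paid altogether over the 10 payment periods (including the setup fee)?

Payment period 1: $4,904.92 +$88.29 interest = $4,993.21; pay $88.29 (+ $45.00 fee) → $4,904.92
Payment period 2: $4,904.92 +$88.29 interest = $4,993.21; pay $88.29 → $4,904.92
Payment period 3: $4,904.92 +$88.29 interest = $4,993.21; pay $88.29 → $4,904.92
Payment period 4: $4,904.92 +$88.29 interest = $4,993.21; pay $780.76 → $4,212.45
Payment period 5: $4,212.45 +$75.82 interest = $4,288.27; pay $780.76 → $3,507.51
Payment period 6: $3,507.51 +$63.14 interest = $3,570.65; pay $780.76 → $2,789.89
Payment period 7: $2,789.89 +$50.22 interest = $2,840.11; pay $780.76 → $2,059.35
Payment period 8: $2,059.35 +$37.07 interest = $2,096.42; pay $780.76 → $1,315.66
Payment period 9: $1,315.66 +$23.68 interest = $1,339.34; pay $780.76 → $558.58
Payment period 10: $558.58 +$10.05 interest = $568.63; pay $568.63 → $0.00
Total paid: $5,563.06

$5,563.06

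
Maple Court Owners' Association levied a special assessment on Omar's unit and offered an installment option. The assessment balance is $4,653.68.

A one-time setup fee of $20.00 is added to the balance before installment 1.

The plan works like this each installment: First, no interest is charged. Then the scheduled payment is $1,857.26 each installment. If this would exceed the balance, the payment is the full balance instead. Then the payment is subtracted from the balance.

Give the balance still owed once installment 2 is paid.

$959.16

# | Opening | Payment | End bal
1 | $4,673.68 | $1,857.26 | $2,816.42
2 | $2,816.42 | $1,857.26 | $959.16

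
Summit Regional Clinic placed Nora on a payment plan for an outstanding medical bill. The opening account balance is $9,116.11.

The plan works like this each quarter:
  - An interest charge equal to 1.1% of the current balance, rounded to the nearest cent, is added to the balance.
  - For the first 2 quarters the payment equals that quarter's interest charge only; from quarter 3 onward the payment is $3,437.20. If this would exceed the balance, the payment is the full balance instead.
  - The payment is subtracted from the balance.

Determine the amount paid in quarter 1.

$100.28

Quarter 1: opening $9,116.11; interest $100.28 → $9,216.39; payment $100.28; balance $9,116.11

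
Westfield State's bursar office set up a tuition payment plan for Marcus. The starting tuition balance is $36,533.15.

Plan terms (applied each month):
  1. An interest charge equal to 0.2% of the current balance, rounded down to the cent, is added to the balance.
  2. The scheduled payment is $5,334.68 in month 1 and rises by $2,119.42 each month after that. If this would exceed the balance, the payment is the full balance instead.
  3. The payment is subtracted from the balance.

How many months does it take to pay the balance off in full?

Month 1: opening $36,533.15; interest $73.06 → $36,606.21; payment $5,334.68; balance $31,271.53
Month 2: opening $31,271.53; interest $62.54 → $31,334.07; payment $7,454.10; balance $23,879.97
Month 3: opening $23,879.97; interest $47.75 → $23,927.72; payment $9,573.52; balance $14,354.20
Month 4: opening $14,354.20; interest $28.70 → $14,382.90; payment $11,692.94; balance $2,689.96
Month 5: opening $2,689.96; interest $5.37 → $2,695.33; payment $2,695.33; balance $0.00
Balance reaches $0.00 in month 5.

5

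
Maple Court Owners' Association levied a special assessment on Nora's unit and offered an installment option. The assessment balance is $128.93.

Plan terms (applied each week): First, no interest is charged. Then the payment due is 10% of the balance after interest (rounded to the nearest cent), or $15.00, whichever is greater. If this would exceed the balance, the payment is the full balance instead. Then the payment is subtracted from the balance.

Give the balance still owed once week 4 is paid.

Week 1: opening $128.93; payment $15.00; balance $113.93
Week 2: opening $113.93; payment $15.00; balance $98.93
Week 3: opening $98.93; payment $15.00; balance $83.93
Week 4: opening $83.93; payment $15.00; balance $68.93

$68.93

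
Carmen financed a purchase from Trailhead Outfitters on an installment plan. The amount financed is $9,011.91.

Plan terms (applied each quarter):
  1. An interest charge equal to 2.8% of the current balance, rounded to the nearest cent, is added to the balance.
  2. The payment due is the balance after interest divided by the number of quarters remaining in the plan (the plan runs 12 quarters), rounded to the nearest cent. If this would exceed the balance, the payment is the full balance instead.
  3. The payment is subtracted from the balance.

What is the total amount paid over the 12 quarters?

$10,832.87

# | Opening | Interest | Payment | End bal
1 | $9,011.91 | $252.33 | $772.02 | $8,492.22
2 | $8,492.22 | $237.78 | $793.64 | $7,936.36
3 | $7,936.36 | $222.22 | $815.86 | $7,342.72
4 | $7,342.72 | $205.60 | $838.70 | $6,709.62
5 | $6,709.62 | $187.87 | $862.19 | $6,035.30
6 | $6,035.30 | $168.99 | $886.33 | $5,317.96
7 | $5,317.96 | $148.90 | $911.14 | $4,555.72
8 | $4,555.72 | $127.56 | $936.66 | $3,746.62
9 | $3,746.62 | $104.91 | $962.88 | $2,888.65
10 | $2,888.65 | $80.88 | $989.84 | $1,979.69
11 | $1,979.69 | $55.43 | $1,017.56 | $1,017.56
12 | $1,017.56 | $28.49 | $1,046.05 | $0.00
Total paid: $10,832.87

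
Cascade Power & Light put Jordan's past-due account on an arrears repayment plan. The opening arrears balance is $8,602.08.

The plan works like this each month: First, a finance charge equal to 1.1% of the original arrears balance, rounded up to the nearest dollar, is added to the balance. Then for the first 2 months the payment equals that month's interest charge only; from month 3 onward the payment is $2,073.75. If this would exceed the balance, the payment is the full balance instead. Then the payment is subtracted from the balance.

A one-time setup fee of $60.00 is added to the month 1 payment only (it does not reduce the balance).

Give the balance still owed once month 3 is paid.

$6,623.33

Month 1: opening $8,602.08; interest $95.00 → $8,697.08; payment $95.00 (+ $60.00 fee); balance $8,602.08
Month 2: opening $8,602.08; interest $95.00 → $8,697.08; payment $95.00; balance $8,602.08
Month 3: opening $8,602.08; interest $95.00 → $8,697.08; payment $2,073.75; balance $6,623.33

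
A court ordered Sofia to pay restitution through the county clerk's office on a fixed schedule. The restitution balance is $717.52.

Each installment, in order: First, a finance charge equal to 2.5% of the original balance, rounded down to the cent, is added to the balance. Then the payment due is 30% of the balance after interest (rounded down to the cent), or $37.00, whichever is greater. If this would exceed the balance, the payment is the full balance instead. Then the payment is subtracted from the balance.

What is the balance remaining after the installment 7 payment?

Installment 1: opening $717.52; interest $17.93 → $735.45; payment $220.63; balance $514.82
Installment 2: opening $514.82; interest $17.93 → $532.75; payment $159.82; balance $372.93
Installment 3: opening $372.93; interest $17.93 → $390.86; payment $117.25; balance $273.61
Installment 4: opening $273.61; interest $17.93 → $291.54; payment $87.46; balance $204.08
Installment 5: opening $204.08; interest $17.93 → $222.01; payment $66.60; balance $155.41
Installment 6: opening $155.41; interest $17.93 → $173.34; payment $52.00; balance $121.34
Installment 7: opening $121.34; interest $17.93 → $139.27; payment $41.78; balance $97.49

$97.49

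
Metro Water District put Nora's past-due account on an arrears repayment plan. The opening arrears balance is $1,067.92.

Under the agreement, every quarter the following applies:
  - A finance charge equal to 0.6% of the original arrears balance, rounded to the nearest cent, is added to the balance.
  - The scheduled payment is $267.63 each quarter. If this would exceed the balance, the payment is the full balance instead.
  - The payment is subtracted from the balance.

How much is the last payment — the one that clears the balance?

$29.45

Quarter 1: opening $1,067.92; interest $6.41 → $1,074.33; payment $267.63; balance $806.70
Quarter 2: opening $806.70; interest $6.41 → $813.11; payment $267.63; balance $545.48
Quarter 3: opening $545.48; interest $6.41 → $551.89; payment $267.63; balance $284.26
Quarter 4: opening $284.26; interest $6.41 → $290.67; payment $267.63; balance $23.04
Quarter 5: opening $23.04; interest $6.41 → $29.45; payment $29.45; balance $0.00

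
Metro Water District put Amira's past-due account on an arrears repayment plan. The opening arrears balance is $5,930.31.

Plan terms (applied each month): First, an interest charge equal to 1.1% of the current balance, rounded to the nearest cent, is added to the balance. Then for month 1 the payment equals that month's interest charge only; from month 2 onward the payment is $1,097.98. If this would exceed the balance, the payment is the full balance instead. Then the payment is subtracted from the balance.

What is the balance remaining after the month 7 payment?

Month 1: opening $5,930.31; interest $65.23 → $5,995.54; payment $65.23; balance $5,930.31
Month 2: opening $5,930.31; interest $65.23 → $5,995.54; payment $1,097.98; balance $4,897.56
Month 3: opening $4,897.56; interest $53.87 → $4,951.43; payment $1,097.98; balance $3,853.45
Month 4: opening $3,853.45; interest $42.39 → $3,895.84; payment $1,097.98; balance $2,797.86
Month 5: opening $2,797.86; interest $30.78 → $2,828.64; payment $1,097.98; balance $1,730.66
Month 6: opening $1,730.66; interest $19.04 → $1,749.70; payment $1,097.98; balance $651.72
Month 7: opening $651.72; interest $7.17 → $658.89; payment $658.89; balance $0.00

$0.00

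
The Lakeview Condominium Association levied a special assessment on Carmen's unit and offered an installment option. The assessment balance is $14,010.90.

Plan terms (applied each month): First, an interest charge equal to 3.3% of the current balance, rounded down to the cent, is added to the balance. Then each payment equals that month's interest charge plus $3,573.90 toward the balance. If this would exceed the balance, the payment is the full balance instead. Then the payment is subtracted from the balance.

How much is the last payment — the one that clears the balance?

$3,397.74

# | Opening | Interest | Payment | End bal
1 | $14,010.90 | $462.35 | $4,036.25 | $10,437.00
2 | $10,437.00 | $344.42 | $3,918.32 | $6,863.10
3 | $6,863.10 | $226.48 | $3,800.38 | $3,289.20
4 | $3,289.20 | $108.54 | $3,397.74 | $0.00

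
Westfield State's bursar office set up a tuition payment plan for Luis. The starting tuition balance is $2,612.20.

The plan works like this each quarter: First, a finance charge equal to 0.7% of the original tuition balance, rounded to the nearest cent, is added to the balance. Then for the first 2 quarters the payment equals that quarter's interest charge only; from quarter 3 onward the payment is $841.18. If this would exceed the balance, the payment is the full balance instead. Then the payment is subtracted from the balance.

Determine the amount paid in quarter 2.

$18.29

Quarter 1: opening $2,612.20; interest $18.29 → $2,630.49; payment $18.29; balance $2,612.20
Quarter 2: opening $2,612.20; interest $18.29 → $2,630.49; payment $18.29; balance $2,612.20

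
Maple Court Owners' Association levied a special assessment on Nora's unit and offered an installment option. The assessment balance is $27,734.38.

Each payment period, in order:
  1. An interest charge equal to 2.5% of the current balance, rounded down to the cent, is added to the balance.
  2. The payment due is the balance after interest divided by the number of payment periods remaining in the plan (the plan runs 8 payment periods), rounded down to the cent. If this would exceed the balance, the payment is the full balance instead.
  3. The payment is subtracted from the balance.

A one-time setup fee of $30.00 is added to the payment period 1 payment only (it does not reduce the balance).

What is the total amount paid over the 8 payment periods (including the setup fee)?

Payment period 1: opening $27,734.38; interest $693.35 → $28,427.73; payment $3,553.46 (+ $30.00 fee); balance $24,874.27
Payment period 2: opening $24,874.27; interest $621.85 → $25,496.12; payment $3,642.30; balance $21,853.82
Payment period 3: opening $21,853.82; interest $546.34 → $22,400.16; payment $3,733.36; balance $18,666.80
Payment period 4: opening $18,666.80; interest $466.67 → $19,133.47; payment $3,826.69; balance $15,306.78
Payment period 5: opening $15,306.78; interest $382.66 → $15,689.44; payment $3,922.36; balance $11,767.08
Payment period 6: opening $11,767.08; interest $294.17 → $12,061.25; payment $4,020.41; balance $8,040.84
Payment period 7: opening $8,040.84; interest $201.02 → $8,241.86; payment $4,120.93; balance $4,120.93
Payment period 8: opening $4,120.93; interest $103.02 → $4,223.95; payment $4,223.95; balance $0.00
Total paid: $31,073.46

$31,073.46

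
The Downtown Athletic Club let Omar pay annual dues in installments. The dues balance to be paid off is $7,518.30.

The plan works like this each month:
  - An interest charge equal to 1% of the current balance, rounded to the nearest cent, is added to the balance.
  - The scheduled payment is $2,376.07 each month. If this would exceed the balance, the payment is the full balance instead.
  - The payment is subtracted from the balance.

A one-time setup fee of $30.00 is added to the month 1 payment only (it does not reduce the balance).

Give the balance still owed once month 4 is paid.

$0.00

Month 1: $7,518.30 +$75.18 interest = $7,593.48; pay $2,376.07 (+ $30.00 fee) → $5,217.41
Month 2: $5,217.41 +$52.17 interest = $5,269.58; pay $2,376.07 → $2,893.51
Month 3: $2,893.51 +$28.94 interest = $2,922.45; pay $2,376.07 → $546.38
Month 4: $546.38 +$5.46 interest = $551.84; pay $551.84 → $0.00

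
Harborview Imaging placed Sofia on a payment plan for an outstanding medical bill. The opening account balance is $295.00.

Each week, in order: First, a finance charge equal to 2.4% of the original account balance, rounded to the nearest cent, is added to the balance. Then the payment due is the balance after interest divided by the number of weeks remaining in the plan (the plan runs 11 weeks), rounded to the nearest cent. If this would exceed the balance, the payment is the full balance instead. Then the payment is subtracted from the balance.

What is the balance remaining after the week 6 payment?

$160.17

# | Opening | Interest | Payment | End bal
1 | $295.00 | $7.08 | $27.46 | $274.62
2 | $274.62 | $7.08 | $28.17 | $253.53
3 | $253.53 | $7.08 | $28.96 | $231.65
4 | $231.65 | $7.08 | $29.84 | $208.89
5 | $208.89 | $7.08 | $30.85 | $185.12
6 | $185.12 | $7.08 | $32.03 | $160.17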